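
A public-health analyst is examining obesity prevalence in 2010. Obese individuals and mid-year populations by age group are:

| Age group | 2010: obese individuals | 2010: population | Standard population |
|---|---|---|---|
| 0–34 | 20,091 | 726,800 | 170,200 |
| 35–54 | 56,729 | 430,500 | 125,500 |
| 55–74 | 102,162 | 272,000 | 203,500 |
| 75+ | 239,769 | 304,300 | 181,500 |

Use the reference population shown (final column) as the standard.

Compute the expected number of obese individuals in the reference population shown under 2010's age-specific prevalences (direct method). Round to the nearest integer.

Age-specific rates per 1,000 for 2010: 27.643, 131.775, 375.596, 787.936.
Expected obese individuals = Σ (standard pop × age-specific rate ÷ 1,000)
= 170,200×27.643/1,000 + 125,500×131.775/1,000 + 203,500×375.596/1,000 + 181,500×787.936/1,000
= 4704.85 + 16537.72 + 76433.70 + 143010.43 = 240686.71.

240687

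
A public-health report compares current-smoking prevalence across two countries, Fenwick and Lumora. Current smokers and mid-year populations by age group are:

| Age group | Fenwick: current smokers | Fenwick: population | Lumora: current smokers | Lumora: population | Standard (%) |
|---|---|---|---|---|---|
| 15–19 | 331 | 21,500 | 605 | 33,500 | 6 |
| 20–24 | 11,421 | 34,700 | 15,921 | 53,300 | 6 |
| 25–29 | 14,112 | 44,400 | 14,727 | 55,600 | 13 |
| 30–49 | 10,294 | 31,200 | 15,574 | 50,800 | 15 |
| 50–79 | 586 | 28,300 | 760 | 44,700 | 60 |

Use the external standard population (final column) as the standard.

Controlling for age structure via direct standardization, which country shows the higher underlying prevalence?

Age-specific rates per 1,000 for Fenwick: 15.395, 329.135, 317.838, 329.936, 20.707.
For Lumora: 18.060, 298.705, 264.874, 306.575, 17.002.
Standard weights: 0.06, 0.06, 0.13, 0.15, 0.60.
Fenwick: 0.0600×15.395 + 0.0600×329.135 + 0.1300×317.838 + 0.1500×329.936 + 0.6000×20.707 = 123.9052 per 1,000.
Lumora: 0.0600×18.060 + 0.0600×298.705 + 0.1300×264.874 + 0.1500×306.575 + 0.6000×17.002 = 109.6271 per 1,000.

Fenwick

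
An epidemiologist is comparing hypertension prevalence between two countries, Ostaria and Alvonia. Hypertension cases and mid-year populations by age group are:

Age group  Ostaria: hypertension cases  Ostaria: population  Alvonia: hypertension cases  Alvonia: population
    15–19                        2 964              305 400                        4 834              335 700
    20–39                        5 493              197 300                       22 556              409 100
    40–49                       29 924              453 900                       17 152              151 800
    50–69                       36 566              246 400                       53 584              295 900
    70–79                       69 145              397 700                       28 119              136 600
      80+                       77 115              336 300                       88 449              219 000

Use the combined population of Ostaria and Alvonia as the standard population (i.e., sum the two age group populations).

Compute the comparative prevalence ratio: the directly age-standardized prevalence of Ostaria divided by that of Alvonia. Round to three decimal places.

Age-specific rates per 1 000 for Ostaria: 9.705, 27.841, 65.926, 148.401, 173.862, 229.304.
For Alvonia: 14.400, 55.136, 112.991, 181.088, 205.849, 403.877.
Combined standard total = 3 485 100; weights = 0.1840, 0.1740, 0.1738, 0.1556, 0.1533, 0.1593.
Ostaria: 0.1840×9.705 + 0.1740×27.841 + 0.1738×65.926 + 0.1556×148.401 + 0.1533×173.862 + 0.1593×229.304 = 104.3704 per 1 000.
Alvonia: 0.1840×14.400 + 0.1740×55.136 + 0.1738×112.991 + 0.1556×181.088 + 0.1533×205.849 + 0.1593×403.877 = 155.9687 per 1 000.
Ratio = 104.3704 ÷ 155.9687 = 0.66918.

0.669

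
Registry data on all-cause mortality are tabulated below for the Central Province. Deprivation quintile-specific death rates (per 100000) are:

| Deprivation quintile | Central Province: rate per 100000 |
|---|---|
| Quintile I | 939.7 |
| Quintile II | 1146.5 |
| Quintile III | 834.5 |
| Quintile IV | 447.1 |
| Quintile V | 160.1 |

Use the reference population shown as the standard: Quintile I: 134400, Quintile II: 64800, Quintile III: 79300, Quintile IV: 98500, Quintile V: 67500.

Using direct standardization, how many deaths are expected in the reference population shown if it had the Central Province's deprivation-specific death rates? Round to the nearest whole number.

Expected deaths = Σ (standard pop × deprivation-specific rate ÷ 100000)
= 134400×939.7/100000 + 64800×1146.5/100000 + 79300×834.5/100000 + 98500×447.1/100000 + 67500×160.1/100000
= 1262.96 + 742.93 + 661.76 + 440.39 + 108.07 = 3216.11.

3216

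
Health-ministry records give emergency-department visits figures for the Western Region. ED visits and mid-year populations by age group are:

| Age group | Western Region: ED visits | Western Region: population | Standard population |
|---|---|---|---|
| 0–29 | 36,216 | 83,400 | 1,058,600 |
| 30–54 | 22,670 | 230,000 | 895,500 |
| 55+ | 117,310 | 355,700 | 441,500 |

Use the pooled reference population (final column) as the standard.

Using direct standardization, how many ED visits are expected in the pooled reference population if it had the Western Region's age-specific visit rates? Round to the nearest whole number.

693563

Age-specific rates per 1,000 for the Western Region: 434.245, 98.565, 329.800.
Expected ED visits = Σ (standard pop × age-specific rate ÷ 1,000)
= 1,058,600×434.245/1,000 + 895,500×98.565/1,000 + 441,500×329.800/1,000
= 459691.34 + 88265.15 + 145606.87 = 693563.36.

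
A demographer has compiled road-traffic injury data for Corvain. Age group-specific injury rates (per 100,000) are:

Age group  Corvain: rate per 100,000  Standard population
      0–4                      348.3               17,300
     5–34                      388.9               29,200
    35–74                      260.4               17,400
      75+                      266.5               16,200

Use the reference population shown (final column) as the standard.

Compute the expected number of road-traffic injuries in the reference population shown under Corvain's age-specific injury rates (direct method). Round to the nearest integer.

262

Expected road-traffic injuries = Σ (standard pop × age-specific rate ÷ 100,000)
= 17,300×348.3/100,000 + 29,200×388.9/100,000 + 17,400×260.4/100,000 + 16,200×266.5/100,000
= 60.26 + 113.56 + 45.31 + 43.17 = 262.30.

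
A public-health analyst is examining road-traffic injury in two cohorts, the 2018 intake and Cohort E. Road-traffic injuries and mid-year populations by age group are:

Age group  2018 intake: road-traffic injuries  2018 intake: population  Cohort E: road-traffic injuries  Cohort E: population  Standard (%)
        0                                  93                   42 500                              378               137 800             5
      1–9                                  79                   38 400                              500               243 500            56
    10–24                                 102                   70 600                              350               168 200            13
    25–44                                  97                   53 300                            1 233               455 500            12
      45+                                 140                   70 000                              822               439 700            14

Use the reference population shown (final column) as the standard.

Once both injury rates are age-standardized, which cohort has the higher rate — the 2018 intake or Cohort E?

Cohort E

Age-specific rates per 100 000 for the 2018 intake: 218.82, 205.73, 144.48, 181.99, 200.00.
For Cohort E: 274.31, 205.34, 208.09, 270.69, 186.95.
Standard weights: 0.05, 0.56, 0.13, 0.12, 0.14.
The 2018 intake: 0.0500×218.82 + 0.5600×205.73 + 0.1300×144.48 + 0.1200×181.99 + 0.1400×200.00 = 194.7700 per 100 000.
Cohort E: 0.0500×274.31 + 0.5600×205.34 + 0.1300×208.09 + 0.1200×270.69 + 0.1400×186.95 = 214.4118 per 100 000.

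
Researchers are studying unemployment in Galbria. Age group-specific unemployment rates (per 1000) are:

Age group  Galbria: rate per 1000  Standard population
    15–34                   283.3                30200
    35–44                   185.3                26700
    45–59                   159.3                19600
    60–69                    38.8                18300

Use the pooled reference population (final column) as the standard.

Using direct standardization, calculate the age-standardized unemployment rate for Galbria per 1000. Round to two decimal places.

Standard total = 94800; weights = 0.3186, 0.2816, 0.2068, 0.1930.
Standardized rate: 0.3186×283.3 + 0.2816×185.3 + 0.2068×159.3 + 0.1930×38.8 = 182.8638 per 1000.

182.86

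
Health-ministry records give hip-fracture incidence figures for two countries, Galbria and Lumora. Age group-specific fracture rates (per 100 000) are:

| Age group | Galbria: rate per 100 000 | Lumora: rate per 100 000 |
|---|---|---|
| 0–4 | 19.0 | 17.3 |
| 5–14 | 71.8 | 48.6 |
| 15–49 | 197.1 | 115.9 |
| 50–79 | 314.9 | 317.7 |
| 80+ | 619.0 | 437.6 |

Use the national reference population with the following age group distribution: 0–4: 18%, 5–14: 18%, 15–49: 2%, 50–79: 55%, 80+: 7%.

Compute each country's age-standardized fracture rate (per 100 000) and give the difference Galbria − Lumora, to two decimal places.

17.26

Standard weights: 0.18, 0.18, 0.02, 0.55, 0.07.
Galbria: 0.1800×19.0 + 0.1800×71.8 + 0.0200×197.1 + 0.5500×314.9 + 0.0700×619.0 = 236.8110 per 100 000.
Lumora: 0.1800×17.3 + 0.1800×48.6 + 0.0200×115.9 + 0.5500×317.7 + 0.0700×437.6 = 219.5470 per 100 000.
Difference = 236.8110 − 219.5470 = 17.2640.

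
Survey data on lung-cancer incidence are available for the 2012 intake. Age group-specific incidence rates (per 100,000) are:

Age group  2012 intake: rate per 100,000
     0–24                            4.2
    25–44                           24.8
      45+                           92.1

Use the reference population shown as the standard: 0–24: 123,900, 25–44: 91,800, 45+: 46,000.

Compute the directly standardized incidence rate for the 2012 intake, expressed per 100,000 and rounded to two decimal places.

Standard total = 261,700; weights = 0.4734, 0.3508, 0.1758.
Standardized rate: 0.4734×4.2 + 0.3508×24.8 + 0.1758×92.1 = 26.8767 per 100,000.

26.88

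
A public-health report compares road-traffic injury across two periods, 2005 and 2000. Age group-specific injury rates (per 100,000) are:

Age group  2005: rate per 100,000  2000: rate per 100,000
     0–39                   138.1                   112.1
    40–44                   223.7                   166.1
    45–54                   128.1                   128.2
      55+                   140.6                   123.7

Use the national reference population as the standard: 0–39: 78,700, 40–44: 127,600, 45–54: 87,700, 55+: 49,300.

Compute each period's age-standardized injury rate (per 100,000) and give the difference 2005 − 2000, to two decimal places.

Standard total = 343,300; weights = 0.2292, 0.3717, 0.2555, 0.1436.
2005: 0.2292×138.1 + 0.3717×223.7 + 0.2555×128.1 + 0.1436×140.6 = 167.7208 per 100,000.
2000: 0.2292×112.1 + 0.3717×166.1 + 0.2555×128.2 + 0.1436×123.7 = 137.9498 per 100,000.
Difference = 167.7208 − 137.9498 = 29.7709.

29.77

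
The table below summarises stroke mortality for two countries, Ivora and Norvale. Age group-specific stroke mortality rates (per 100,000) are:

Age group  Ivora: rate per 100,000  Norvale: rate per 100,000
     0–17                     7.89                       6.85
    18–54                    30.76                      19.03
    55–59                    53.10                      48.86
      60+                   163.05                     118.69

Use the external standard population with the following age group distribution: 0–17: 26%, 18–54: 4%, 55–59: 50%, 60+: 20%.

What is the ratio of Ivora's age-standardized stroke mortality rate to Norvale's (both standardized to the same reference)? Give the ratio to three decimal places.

Standard weights: 0.26, 0.04, 0.50, 0.20.
Ivora: 0.2600×7.89 + 0.0400×30.76 + 0.5000×53.10 + 0.2000×163.05 = 62.4418 per 100,000.
Norvale: 0.2600×6.85 + 0.0400×19.03 + 0.5000×48.86 + 0.2000×118.69 = 50.7102 per 100,000.
Ratio = 62.4418 ÷ 50.7102 = 1.23135.

1.231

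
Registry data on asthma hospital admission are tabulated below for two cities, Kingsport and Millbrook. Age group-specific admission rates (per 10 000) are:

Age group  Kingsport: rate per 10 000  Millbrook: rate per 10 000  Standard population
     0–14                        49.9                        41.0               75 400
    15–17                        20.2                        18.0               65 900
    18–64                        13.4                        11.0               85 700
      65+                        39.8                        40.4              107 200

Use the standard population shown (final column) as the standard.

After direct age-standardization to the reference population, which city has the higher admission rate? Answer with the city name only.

Kingsport

Standard total = 334 200; weights = 0.2256, 0.1972, 0.2564, 0.3208.
Kingsport: 0.2256×49.9 + 0.1972×20.2 + 0.2564×13.4 + 0.3208×39.8 = 31.4440 per 10 000.
Millbrook: 0.2256×41.0 + 0.1972×18.0 + 0.2564×11.0 + 0.3208×40.4 = 28.5792 per 10 000.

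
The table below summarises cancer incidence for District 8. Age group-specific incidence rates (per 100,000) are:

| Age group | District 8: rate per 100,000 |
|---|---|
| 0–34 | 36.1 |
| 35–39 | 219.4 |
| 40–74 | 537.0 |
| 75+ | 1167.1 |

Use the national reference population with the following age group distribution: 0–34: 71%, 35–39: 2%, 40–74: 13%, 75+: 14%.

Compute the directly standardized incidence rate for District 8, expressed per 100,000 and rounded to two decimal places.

Standard weights: 0.71, 0.02, 0.13, 0.14.
Standardized rate: 0.7100×36.1 + 0.0200×219.4 + 0.1300×537.0 + 0.1400×1167.1 = 263.2230 per 100,000.

263.22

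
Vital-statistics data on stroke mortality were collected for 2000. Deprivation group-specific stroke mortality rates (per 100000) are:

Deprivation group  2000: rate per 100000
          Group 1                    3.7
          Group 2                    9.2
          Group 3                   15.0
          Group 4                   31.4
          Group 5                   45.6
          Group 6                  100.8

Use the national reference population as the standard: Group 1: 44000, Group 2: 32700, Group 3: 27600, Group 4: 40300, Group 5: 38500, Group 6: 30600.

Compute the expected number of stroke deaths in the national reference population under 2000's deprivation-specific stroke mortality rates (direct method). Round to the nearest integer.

Expected stroke deaths = Σ (standard pop × deprivation-specific rate ÷ 100000)
= 44000×3.7/100000 + 32700×9.2/100000 + 27600×15.0/100000 + 40300×31.4/100000 + 38500×45.6/100000 + 30600×100.8/100000
= 1.63 + 3.01 + 4.14 + 12.65 + 17.56 + 30.84 = 69.83.

70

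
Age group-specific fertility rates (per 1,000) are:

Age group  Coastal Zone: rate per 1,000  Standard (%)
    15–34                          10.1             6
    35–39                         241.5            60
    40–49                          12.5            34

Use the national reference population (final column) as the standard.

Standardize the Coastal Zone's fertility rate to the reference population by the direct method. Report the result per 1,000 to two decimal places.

Standard weights: 0.06, 0.60, 0.34.
Standardized rate: 0.0600×10.1 + 0.6000×241.5 + 0.3400×12.5 = 149.7560 per 1,000.

149.76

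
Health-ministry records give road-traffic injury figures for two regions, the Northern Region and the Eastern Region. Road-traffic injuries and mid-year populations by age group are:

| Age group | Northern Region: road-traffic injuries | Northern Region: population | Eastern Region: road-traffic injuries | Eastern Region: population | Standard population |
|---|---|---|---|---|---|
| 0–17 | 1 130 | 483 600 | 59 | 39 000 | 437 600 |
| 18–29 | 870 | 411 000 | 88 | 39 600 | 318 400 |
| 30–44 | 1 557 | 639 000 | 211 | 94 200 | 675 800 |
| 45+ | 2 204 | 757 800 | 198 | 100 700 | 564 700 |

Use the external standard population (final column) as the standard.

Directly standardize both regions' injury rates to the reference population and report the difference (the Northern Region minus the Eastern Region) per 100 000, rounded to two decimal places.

49.68

Age-specific rates per 100 000 for the Northern Region: 233.66, 211.68, 243.66, 290.84.
For the Eastern Region: 151.28, 222.22, 223.99, 196.62.
Standard total = 1 996 500; weights = 0.2192, 0.1595, 0.3385, 0.2828.
The Northern Region: 0.2192×233.66 + 0.1595×211.68 + 0.3385×243.66 + 0.2828×290.84 = 249.7146 per 100 000.
The Eastern Region: 0.2192×151.28 + 0.1595×222.22 + 0.3385×223.99 + 0.2828×196.62 = 200.0318 per 100 000.
Difference = 249.7146 − 200.0318 = 49.6828.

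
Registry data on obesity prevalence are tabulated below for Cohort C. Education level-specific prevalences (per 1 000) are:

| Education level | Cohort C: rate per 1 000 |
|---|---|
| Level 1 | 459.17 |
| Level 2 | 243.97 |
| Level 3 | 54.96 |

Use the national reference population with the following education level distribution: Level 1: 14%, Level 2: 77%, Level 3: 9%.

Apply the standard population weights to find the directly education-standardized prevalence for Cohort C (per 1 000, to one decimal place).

Standard weights: 0.14, 0.77, 0.09.
Standardized rate: 0.1400×459.17 + 0.7700×243.97 + 0.0900×54.96 = 257.0871 per 1 000.

257.1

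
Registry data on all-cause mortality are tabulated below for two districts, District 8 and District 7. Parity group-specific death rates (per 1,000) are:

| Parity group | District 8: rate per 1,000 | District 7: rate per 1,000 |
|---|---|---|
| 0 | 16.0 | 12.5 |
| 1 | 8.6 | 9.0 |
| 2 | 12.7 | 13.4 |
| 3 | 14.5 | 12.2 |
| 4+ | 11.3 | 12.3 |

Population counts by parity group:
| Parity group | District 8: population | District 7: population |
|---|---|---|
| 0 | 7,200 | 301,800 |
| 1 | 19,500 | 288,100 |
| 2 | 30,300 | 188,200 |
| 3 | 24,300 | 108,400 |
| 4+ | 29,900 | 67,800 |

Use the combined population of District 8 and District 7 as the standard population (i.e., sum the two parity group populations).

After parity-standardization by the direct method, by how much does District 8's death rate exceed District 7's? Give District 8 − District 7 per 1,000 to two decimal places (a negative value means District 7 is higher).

Combined standard total = 1,065,500; weights = 0.2900, 0.2887, 0.2051, 0.1245, 0.0917.
District 8: 0.2900×16.0 + 0.2887×8.6 + 0.2051×12.7 + 0.1245×14.5 + 0.0917×11.3 = 12.5692 per 1,000.
District 7: 0.2900×12.5 + 0.2887×9.0 + 0.2051×13.4 + 0.1245×12.2 + 0.0917×12.3 = 11.6184 per 1,000.
Difference = 12.5692 − 11.6184 = 0.9507.

0.95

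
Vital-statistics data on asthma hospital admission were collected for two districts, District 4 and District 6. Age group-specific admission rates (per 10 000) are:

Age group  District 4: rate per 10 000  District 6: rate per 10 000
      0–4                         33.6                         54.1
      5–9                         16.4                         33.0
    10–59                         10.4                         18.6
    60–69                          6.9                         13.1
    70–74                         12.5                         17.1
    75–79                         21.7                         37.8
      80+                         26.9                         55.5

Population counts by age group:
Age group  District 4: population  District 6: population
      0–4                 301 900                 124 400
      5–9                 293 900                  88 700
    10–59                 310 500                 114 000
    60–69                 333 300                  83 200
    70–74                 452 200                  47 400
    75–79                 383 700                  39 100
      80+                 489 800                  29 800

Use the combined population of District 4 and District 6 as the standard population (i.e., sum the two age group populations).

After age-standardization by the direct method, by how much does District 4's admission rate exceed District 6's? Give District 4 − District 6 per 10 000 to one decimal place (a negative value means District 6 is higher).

-14.6

Combined standard total = 3 091 900; weights = 0.1379, 0.1237, 0.1373, 0.1347, 0.1616, 0.1367, 0.1681.
District 4: 0.1379×33.6 + 0.1237×16.4 + 0.1373×10.4 + 0.1347×6.9 + 0.1616×12.5 + 0.1367×21.7 + 0.1681×26.9 = 18.5271 per 10 000.
District 6: 0.1379×54.1 + 0.1237×33.0 + 0.1373×18.6 + 0.1347×13.1 + 0.1616×17.1 + 0.1367×37.8 + 0.1681×55.5 = 33.1199 per 10 000.
Difference = 18.5271 − 33.1199 = -14.5927.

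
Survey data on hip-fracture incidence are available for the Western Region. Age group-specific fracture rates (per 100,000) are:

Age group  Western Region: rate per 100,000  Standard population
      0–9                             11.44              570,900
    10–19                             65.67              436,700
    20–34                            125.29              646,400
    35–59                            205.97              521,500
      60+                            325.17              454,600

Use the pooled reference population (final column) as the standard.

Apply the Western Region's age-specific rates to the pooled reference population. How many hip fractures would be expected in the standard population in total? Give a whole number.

3714

Expected hip fractures = Σ (standard pop × age-specific rate ÷ 100,000)
= 570,900×11.44/100,000 + 436,700×65.67/100,000 + 646,400×125.29/100,000 + 521,500×205.97/100,000 + 454,600×325.17/100,000
= 65.31 + 286.78 + 809.87 + 1074.13 + 1478.22 = 3714.32.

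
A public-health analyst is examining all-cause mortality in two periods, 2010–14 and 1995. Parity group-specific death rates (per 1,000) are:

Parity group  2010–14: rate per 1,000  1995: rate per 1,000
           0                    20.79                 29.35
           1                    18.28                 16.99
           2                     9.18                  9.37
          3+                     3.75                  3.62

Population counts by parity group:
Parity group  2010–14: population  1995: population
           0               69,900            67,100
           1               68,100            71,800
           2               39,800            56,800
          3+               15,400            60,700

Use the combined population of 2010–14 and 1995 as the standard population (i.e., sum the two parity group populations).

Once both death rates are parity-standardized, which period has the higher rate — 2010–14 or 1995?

Combined standard total = 449,600; weights = 0.3047, 0.3112, 0.2149, 0.1693.
2010–14: 0.3047×20.79 + 0.3112×18.28 + 0.2149×9.18 + 0.1693×3.75 = 14.6303 per 1,000.
1995: 0.3047×29.35 + 0.3112×16.99 + 0.2149×9.37 + 0.1693×3.62 = 16.8560 per 1,000.
The crude rates (16.16 vs 15.37) would put 2010–14 higher, but that reflects its parity composition; once standardized to a common parity structure, 1995 has the higher underlying rate.

1995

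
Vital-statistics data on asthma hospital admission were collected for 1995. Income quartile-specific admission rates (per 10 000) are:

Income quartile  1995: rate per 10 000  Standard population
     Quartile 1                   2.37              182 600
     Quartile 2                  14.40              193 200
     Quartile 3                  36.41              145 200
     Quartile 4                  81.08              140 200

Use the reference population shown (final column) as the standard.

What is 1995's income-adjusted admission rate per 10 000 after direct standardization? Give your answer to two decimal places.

30.05

Standard total = 661 200; weights = 0.2762, 0.2922, 0.2196, 0.2120.
Standardized rate: 0.2762×2.37 + 0.2922×14.40 + 0.2196×36.41 + 0.2120×81.08 = 30.0499 per 10 000.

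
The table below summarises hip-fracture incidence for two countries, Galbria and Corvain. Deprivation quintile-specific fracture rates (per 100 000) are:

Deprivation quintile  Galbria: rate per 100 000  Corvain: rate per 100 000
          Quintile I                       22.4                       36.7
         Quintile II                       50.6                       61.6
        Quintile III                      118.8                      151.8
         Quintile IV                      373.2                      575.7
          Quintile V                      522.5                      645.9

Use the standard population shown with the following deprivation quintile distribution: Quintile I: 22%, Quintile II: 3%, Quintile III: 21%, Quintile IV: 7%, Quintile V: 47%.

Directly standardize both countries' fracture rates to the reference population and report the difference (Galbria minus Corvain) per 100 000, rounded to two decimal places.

Standard weights: 0.22, 0.03, 0.21, 0.07, 0.47.
Galbria: 0.2200×22.4 + 0.0300×50.6 + 0.2100×118.8 + 0.0700×373.2 + 0.4700×522.5 = 303.0930 per 100 000.
Corvain: 0.2200×36.7 + 0.0300×61.6 + 0.2100×151.8 + 0.0700×575.7 + 0.4700×645.9 = 385.6720 per 100 000.
Difference = 303.0930 − 385.6720 = -82.5790.

-82.58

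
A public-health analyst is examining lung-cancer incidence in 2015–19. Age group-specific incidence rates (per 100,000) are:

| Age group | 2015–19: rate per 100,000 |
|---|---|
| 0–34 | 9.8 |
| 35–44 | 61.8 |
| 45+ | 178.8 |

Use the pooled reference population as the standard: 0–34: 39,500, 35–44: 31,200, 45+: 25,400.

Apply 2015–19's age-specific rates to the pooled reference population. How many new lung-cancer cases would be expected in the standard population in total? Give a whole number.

69

Expected new lung-cancer cases = Σ (standard pop × age-specific rate ÷ 100,000)
= 39,500×9.8/100,000 + 31,200×61.8/100,000 + 25,400×178.8/100,000
= 3.87 + 19.28 + 45.42 = 68.57.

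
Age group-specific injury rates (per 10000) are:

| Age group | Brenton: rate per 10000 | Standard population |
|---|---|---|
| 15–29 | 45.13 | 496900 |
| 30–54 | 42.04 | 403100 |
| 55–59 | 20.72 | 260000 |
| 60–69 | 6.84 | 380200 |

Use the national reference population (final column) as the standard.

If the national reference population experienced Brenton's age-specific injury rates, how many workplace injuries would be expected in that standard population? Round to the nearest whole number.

Expected workplace injuries = Σ (standard pop × age-specific rate ÷ 10000)
= 496900×45.13/10000 + 403100×42.04/10000 + 260000×20.72/10000 + 380200×6.84/10000
= 2242.51 + 1694.63 + 538.72 + 260.06 = 4735.92.

4736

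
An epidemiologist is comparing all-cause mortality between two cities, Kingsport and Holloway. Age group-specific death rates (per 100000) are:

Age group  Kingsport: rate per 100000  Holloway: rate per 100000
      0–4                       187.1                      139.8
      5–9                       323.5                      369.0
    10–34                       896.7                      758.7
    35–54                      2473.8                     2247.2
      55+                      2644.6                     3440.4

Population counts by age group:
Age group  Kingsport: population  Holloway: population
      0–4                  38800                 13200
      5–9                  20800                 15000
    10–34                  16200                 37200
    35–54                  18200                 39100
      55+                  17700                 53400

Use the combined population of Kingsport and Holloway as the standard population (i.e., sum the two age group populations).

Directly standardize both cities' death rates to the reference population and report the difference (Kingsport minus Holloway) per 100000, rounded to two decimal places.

-131.30

Combined standard total = 269600; weights = 0.1929, 0.1328, 0.1981, 0.2125, 0.2637.
Kingsport: 0.1929×187.1 + 0.1328×323.5 + 0.1981×896.7 + 0.2125×2473.8 + 0.2637×2644.6 = 1479.8742 per 100000.
Holloway: 0.1929×139.8 + 0.1328×369.0 + 0.1981×758.7 + 0.2125×2247.2 + 0.2637×3440.4 = 1611.1698 per 100000.
Difference = 1479.8742 − 1611.1698 = -131.2956.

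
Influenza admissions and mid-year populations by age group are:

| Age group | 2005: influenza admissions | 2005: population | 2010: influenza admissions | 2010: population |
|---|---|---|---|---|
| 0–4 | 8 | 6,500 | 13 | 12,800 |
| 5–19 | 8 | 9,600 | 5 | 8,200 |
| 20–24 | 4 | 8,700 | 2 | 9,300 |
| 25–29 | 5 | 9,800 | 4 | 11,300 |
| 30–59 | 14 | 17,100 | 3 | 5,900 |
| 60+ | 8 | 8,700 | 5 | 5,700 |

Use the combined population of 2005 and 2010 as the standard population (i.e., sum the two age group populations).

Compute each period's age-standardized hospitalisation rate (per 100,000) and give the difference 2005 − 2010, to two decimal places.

Age-specific rates per 100,000 for 2005: 123.08, 83.33, 45.98, 51.02, 81.87, 91.95.
For 2010: 101.56, 60.98, 21.51, 35.40, 50.85, 87.72.
Combined standard total = 113,600; weights = 0.1699, 0.1567, 0.1585, 0.1857, 0.2025, 0.1268.
2005: 0.1699×123.08 + 0.1567×83.33 + 0.1585×45.98 + 0.1857×51.02 + 0.2025×81.87 + 0.1268×91.95 = 78.9614 per 100,000.
2010: 0.1699×101.56 + 0.1567×60.98 + 0.1585×21.51 + 0.1857×35.40 + 0.2025×50.85 + 0.1268×87.72 = 58.2057 per 100,000.
Difference = 78.9614 − 58.2057 = 20.7557.

20.76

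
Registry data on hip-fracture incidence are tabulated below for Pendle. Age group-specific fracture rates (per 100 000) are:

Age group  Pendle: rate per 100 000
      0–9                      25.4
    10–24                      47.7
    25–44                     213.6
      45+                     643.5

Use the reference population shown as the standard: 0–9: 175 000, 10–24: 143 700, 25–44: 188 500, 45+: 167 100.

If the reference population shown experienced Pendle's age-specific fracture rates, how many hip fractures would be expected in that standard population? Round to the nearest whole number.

1591

Expected hip fractures = Σ (standard pop × age-specific rate ÷ 100 000)
= 175 000×25.4/100 000 + 143 700×47.7/100 000 + 188 500×213.6/100 000 + 167 100×643.5/100 000
= 44.45 + 68.54 + 402.64 + 1075.29 = 1590.92.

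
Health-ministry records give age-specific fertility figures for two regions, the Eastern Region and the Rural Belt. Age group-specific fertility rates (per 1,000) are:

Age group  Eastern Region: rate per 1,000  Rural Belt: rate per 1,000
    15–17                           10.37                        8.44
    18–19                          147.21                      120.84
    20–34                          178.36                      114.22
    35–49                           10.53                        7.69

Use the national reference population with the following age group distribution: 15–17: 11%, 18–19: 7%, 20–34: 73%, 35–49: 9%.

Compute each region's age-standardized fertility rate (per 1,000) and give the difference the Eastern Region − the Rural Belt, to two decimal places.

49.14

Standard weights: 0.11, 0.07, 0.73, 0.09.
The Eastern Region: 0.1100×10.37 + 0.0700×147.21 + 0.7300×178.36 + 0.0900×10.53 = 142.5959 per 1,000.
The Rural Belt: 0.1100×8.44 + 0.0700×120.84 + 0.7300×114.22 + 0.0900×7.69 = 93.4599 per 1,000.
Difference = 142.5959 − 93.4599 = 49.1360.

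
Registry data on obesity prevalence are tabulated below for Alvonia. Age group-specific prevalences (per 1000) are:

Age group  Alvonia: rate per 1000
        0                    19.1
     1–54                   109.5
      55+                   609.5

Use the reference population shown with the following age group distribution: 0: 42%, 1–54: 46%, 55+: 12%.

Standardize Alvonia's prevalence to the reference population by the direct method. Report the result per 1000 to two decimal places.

131.53

Standard weights: 0.42, 0.46, 0.12.
Standardized rate: 0.4200×19.1 + 0.4600×109.5 + 0.1200×609.5 = 131.5320 per 1000.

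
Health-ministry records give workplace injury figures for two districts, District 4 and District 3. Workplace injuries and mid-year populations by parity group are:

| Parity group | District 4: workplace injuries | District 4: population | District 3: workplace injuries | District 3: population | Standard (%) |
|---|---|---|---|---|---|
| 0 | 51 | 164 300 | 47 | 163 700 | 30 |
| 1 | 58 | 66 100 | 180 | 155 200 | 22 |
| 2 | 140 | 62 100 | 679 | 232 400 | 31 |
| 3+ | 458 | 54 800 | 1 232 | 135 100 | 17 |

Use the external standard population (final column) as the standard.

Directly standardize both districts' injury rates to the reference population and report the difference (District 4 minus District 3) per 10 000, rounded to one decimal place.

Parity-specific rates per 10 000 for District 4: 3.10, 8.77, 22.54, 83.58.
For District 3: 2.87, 11.60, 29.22, 91.19.
Standard weights: 0.30, 0.22, 0.31, 0.17.
District 4: 0.3000×3.10 + 0.2200×8.77 + 0.3100×22.54 + 0.1700×83.58 = 24.0584 per 10 000.
District 3: 0.3000×2.87 + 0.2200×11.60 + 0.3100×29.22 + 0.1700×91.19 = 27.9727 per 10 000.
Difference = 24.0584 − 27.9727 = -3.9143.

-3.9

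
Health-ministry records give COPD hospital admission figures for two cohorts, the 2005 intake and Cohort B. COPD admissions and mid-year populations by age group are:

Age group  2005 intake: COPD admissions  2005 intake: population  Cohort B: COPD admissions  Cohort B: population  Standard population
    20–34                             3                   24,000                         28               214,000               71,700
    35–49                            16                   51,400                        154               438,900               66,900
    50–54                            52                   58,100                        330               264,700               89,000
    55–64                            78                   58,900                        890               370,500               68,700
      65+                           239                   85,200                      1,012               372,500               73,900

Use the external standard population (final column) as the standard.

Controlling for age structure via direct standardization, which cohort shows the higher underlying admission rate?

Cohort B

Age-specific rates per 10,000 for the 2005 intake: 1.25, 3.11, 8.95, 13.24, 28.05.
For Cohort B: 1.31, 3.51, 12.47, 24.02, 27.17.
Standard total = 370,200; weights = 0.1937, 0.1807, 0.2404, 0.1856, 0.1996.
The 2005 intake: 0.1937×1.25 + 0.1807×3.11 + 0.2404×8.95 + 0.1856×13.24 + 0.1996×28.05 = 11.0136 per 10,000.
Cohort B: 0.1937×1.31 + 0.1807×3.51 + 0.2404×12.47 + 0.1856×24.02 + 0.1996×27.17 = 13.7658 per 10,000.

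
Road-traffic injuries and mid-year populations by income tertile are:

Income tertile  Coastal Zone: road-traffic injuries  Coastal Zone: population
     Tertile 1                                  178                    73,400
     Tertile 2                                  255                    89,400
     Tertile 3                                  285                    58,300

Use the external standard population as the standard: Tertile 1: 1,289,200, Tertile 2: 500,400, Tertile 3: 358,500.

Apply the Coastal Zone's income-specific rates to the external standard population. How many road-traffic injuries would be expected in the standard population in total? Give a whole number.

6306

Income-specific rates per 100,000 for the Coastal Zone: 242.51, 285.23, 488.85.
Expected road-traffic injuries = Σ (standard pop × income-specific rate ÷ 100,000)
= 1,289,200×242.51/100,000 + 500,400×285.23/100,000 + 358,500×488.85/100,000
= 3126.40 + 1427.32 + 1752.53 = 6306.24.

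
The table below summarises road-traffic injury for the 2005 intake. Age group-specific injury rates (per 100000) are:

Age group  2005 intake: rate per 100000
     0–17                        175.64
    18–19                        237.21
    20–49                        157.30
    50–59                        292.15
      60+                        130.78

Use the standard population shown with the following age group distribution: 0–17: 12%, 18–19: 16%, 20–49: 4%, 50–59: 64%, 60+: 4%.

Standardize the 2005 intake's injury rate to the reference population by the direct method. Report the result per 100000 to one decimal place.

Standard weights: 0.12, 0.16, 0.04, 0.64, 0.04.
Standardized rate: 0.1200×175.64 + 0.1600×237.21 + 0.0400×157.30 + 0.6400×292.15 + 0.0400×130.78 = 257.5296 per 100000.

257.5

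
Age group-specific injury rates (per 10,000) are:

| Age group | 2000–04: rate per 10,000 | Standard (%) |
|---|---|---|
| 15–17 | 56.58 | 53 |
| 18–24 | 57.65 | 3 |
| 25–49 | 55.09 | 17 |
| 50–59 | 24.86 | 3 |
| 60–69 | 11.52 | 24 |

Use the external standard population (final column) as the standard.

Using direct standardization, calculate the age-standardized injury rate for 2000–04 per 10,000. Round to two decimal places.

Standard weights: 0.53, 0.03, 0.17, 0.03, 0.24.
Standardized rate: 0.5300×56.58 + 0.0300×57.65 + 0.1700×55.09 + 0.0300×24.86 + 0.2400×11.52 = 44.5928 per 10,000.

44.59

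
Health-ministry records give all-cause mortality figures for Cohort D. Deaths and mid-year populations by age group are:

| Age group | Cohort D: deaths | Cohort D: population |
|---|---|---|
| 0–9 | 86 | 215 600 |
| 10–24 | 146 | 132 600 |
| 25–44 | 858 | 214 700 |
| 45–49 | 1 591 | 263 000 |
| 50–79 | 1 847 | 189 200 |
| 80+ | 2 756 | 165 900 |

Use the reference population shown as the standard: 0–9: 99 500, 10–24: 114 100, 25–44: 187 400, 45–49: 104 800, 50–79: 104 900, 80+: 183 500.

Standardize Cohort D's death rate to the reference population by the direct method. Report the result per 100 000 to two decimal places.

707.71

Age-specific rates per 100 000 for Cohort D: 39.89, 110.11, 399.63, 604.94, 976.22, 1661.24.
Standard total = 794 200; weights = 0.1253, 0.1437, 0.2360, 0.1320, 0.1321, 0.2311.
Standardized rate: 0.1253×39.89 + 0.1437×110.11 + 0.2360×399.63 + 0.1320×604.94 + 0.1321×976.22 + 0.2311×1661.24 = 707.7097 per 100 000.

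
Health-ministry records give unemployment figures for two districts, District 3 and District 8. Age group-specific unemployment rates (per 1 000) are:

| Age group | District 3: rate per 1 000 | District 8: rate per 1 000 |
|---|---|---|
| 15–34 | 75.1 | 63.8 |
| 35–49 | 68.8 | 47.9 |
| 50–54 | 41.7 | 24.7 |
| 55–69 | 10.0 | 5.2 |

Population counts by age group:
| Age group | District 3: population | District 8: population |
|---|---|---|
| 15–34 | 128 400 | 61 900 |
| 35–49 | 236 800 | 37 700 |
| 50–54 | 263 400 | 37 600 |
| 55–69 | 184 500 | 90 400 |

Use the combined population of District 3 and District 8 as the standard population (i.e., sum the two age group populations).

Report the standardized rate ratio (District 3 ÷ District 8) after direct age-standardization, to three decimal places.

1.419

Combined standard total = 1 040 700; weights = 0.1829, 0.2638, 0.2892, 0.2641.
District 3: 0.1829×75.1 + 0.2638×68.8 + 0.2892×41.7 + 0.2641×10.0 = 46.5819 per 1 000.
District 8: 0.1829×63.8 + 0.2638×47.9 + 0.2892×24.7 + 0.2641×5.2 = 32.8182 per 1 000.
Ratio = 46.5819 ÷ 32.8182 = 1.41939.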